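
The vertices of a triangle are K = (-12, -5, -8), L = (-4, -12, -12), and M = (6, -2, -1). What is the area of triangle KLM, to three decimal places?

100.316

KL = (8, -7, -4),  KM = (18, 3, 7)
i: (-7)·7 - (-4)·3 = -49 - (-12) = -37
j: (-4)·18 - 8·7 = -72 - 56 = -128
k: 8·3 - (-7)·18 = 24 - (-126) = 150
KL × KM = (-37, -128, 150)
|KL × KM| = √40253 ≈ 200.6315
area = ½ · 200.6315 ≈ 100.316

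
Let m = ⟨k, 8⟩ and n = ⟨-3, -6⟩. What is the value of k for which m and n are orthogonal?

-16

m · n = k·(-3) + 8·(-6) = -48 - 3k
Set equal to 0: -3k = 48, so k = -16.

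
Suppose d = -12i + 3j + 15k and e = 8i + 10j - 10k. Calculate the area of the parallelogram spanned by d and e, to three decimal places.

i: 3·(-10) - 15·10 = -30 - 150 = -180
j: 15·8 - (-12)·(-10) = 120 - 120 = 0
k: (-12)·10 - 3·8 = -120 - 24 = -144
d × e = (-180, 0, -144)
|d × e| = √((-180)² + 0² + (-144)²) = √53136 ≈ 230.5125

230.512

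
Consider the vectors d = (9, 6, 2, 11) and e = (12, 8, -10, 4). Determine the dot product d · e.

180

d · e = 9·12 + 6·8 + 2·(-10) + 11·4 = 108 + 48 - 20 + 44 = 180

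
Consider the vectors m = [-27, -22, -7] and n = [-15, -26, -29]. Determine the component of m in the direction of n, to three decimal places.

28.272

m · n = (-27)·(-15) + (-22)·(-26) + (-7)·(-29) = 405 + 572 + 203 = 1180
|n| = √(225 + 676 + 841) = √1742 ≈ 41.7373
comp_n m = 1180 / √1742 ≈ 28.272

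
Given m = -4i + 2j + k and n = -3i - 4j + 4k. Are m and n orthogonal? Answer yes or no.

no

m · n = (-4)·(-3) + 2·(-4) + 1·4 = 12 - 8 + 4 = 8
Nonzero, so the vectors are not orthogonal.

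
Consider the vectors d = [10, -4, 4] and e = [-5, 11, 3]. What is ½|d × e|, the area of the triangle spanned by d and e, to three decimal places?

i: (-4)·3 - 4·11 = -12 - 44 = -56
j: 4·(-5) - 10·3 = -20 - 30 = -50
k: 10·11 - (-4)·(-5) = 110 - 20 = 90
d × e = (-56, -50, 90)
|d × e| = √((-56)² + (-50)² + 90²) = √13736 ≈ 117.2007
area = ½ · 117.2007 ≈ 58.600

58.600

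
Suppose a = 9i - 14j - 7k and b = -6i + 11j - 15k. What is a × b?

(287, 177, 15)

i: (-14)·(-15) - (-7)·11 = 210 - (-77) = 287
j: (-7)·(-6) - 9·(-15) = 42 - (-135) = 177
k: 9·11 - (-14)·(-6) = 99 - 84 = 15
a × b = (287, 177, 15)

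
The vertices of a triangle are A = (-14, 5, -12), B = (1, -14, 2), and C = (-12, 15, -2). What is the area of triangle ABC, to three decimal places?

199.454

AB = (15, -19, 14),  AC = (2, 10, 10)
i: (-19)·10 - 14·10 = -190 - 140 = -330
j: 14·2 - 15·10 = 28 - 150 = -122
k: 15·10 - (-19)·2 = 150 - (-38) = 188
AB × AC = (-330, -122, 188)
|AB × AC| = √159128 ≈ 398.9085
area = ½ · 398.9085 ≈ 199.454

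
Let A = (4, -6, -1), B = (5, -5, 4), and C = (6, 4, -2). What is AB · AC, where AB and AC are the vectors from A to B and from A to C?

7

AB = B − A = (1, 1, 5)
AC = C − A = (2, 10, -1)
AB · AC = 1·2 + 1·10 + 5·(-1) = 2 + 10 - 5 = 7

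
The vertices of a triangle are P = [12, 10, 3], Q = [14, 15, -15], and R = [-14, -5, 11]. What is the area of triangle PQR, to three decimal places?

258.459

PQ = (2, 5, -18),  PR = (-26, -15, 8)
i: 5·8 - (-18)·(-15) = 40 - 270 = -230
j: (-18)·(-26) - 2·8 = 468 - 16 = 452
k: 2·(-15) - 5·(-26) = -30 - (-130) = 100
PQ × PR = (-230, 452, 100)
|PQ × PR| = √267204 ≈ 516.9178
area = ½ · 516.9178 ≈ 258.459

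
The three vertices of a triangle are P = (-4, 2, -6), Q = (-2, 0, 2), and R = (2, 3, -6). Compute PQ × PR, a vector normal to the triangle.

(-8, 48, 14)

PQ = (2, -2, 8)
PR = (6, 1, 0)
i: (-2)·0 - 8·1 = 0 - 8 = -8
j: 8·6 - 2·0 = 48 - 0 = 48
k: 2·1 - (-2)·6 = 2 - (-12) = 14
PQ × PR = (-8, 48, 14)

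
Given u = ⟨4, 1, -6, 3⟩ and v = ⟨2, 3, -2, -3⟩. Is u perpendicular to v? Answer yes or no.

no

u · v = 4·2 + 1·3 + (-6)·(-2) + 3·(-3) = 8 + 3 + 12 - 9 = 14
Nonzero, so the vectors are not orthogonal.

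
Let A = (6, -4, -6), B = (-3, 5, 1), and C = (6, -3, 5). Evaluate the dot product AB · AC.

AB = B − A = (-9, 9, 7)
AC = C − A = (0, 1, 11)
AB · AC = (-9)·0 + 9·1 + 7·11 = 0 + 9 + 77 = 86

86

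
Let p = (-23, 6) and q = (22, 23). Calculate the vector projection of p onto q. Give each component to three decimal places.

(-7.992, -8.355)

p · q = (-23)·22 + 6·23 = -506 + 138 = -368
|q|² = 484 + 529 = 1013
proj_q p = (-368/1013) · (22, 23) ≈ (-7.992, -8.355)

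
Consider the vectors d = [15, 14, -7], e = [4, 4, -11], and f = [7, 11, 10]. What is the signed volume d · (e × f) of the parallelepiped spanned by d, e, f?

665

e × f:
i: 4·10 - (-11)·11 = 40 - (-121) = 161
j: (-11)·7 - 4·10 = -77 - 40 = -117
k: 4·11 - 4·7 = 44 - 28 = 16
e × f = (161, -117, 16)
d · (e × f) = 15·161 + 14·(-117) + (-7)·16 = 2415 - 1638 - 112 = 665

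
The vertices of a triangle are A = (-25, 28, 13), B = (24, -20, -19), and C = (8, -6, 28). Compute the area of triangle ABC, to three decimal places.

1273.113

AB = (49, -48, -32),  AC = (33, -34, 15)
i: (-48)·15 - (-32)·(-34) = -720 - 1088 = -1808
j: (-32)·33 - 49·15 = -1056 - 735 = -1791
k: 49·(-34) - (-48)·33 = -1666 - (-1584) = -82
AB × AC = (-1808, -1791, -82)
|AB × AC| = √6483269 ≈ 2546.2264
area = ½ · 2546.2264 ≈ 1273.113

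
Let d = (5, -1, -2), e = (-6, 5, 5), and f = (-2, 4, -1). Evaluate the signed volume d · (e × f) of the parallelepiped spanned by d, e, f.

e × f:
i: 5·(-1) - 5·4 = -5 - 20 = -25
j: 5·(-2) - (-6)·(-1) = -10 - 6 = -16
k: (-6)·4 - 5·(-2) = -24 - (-10) = -14
e × f = (-25, -16, -14)
d · (e × f) = 5·(-25) + (-1)·(-16) + (-2)·(-14) = -125 + 16 + 28 = -81

-81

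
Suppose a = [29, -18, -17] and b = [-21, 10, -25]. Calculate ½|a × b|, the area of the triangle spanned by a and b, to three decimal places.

i: (-18)·(-25) - (-17)·10 = 450 - (-170) = 620
j: (-17)·(-21) - 29·(-25) = 357 - (-725) = 1082
k: 29·10 - (-18)·(-21) = 290 - 378 = -88
a × b = (620, 1082, -88)
|a × b| = √(620² + 1082² + (-88)²) = √1562868 ≈ 1250.1472
area = ½ · 1250.1472 ≈ 625.074

625.074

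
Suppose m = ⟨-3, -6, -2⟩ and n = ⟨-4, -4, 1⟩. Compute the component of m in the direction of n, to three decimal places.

m · n = (-3)·(-4) + (-6)·(-4) + (-2)·1 = 12 + 24 - 2 = 34
|n| = √(16 + 16 + 1) = √33 ≈ 5.7446
comp_n m = 34 / √33 ≈ 5.919

5.919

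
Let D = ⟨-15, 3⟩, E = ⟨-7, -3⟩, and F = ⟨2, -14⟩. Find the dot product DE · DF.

238

DE = E − D = (8, -6)
DF = F − D = (17, -17)
DE · DF = 8·17 + (-6)·(-17) = 136 + 102 = 238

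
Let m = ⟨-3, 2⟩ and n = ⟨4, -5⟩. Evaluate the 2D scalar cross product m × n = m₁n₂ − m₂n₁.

7

(-3)·(-5) - 2·4 = 15 - 8 = 7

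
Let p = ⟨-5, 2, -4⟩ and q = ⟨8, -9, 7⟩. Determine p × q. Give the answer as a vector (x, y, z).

(-22, 3, 29)

i: 2·7 - (-4)·(-9) = 14 - 36 = -22
j: (-4)·8 - (-5)·7 = -32 - (-35) = 3
k: (-5)·(-9) - 2·8 = 45 - 16 = 29
p × q = (-22, 3, 29)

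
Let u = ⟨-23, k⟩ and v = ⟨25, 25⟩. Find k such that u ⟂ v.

23

u · v = (-23)·25 + k·25 = -575 + 25k
Set equal to 0: 25k = 575, so k = 23.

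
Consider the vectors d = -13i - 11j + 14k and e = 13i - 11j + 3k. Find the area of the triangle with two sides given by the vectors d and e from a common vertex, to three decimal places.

i: (-11)·3 - 14·(-11) = -33 - (-154) = 121
j: 14·13 - (-13)·3 = 182 - (-39) = 221
k: (-13)·(-11) - (-11)·13 = 143 - (-143) = 286
d × e = (121, 221, 286)
|d × e| = √(121² + 221² + 286²) = √145278 ≈ 381.1535
area = ½ · 381.1535 ≈ 190.577

190.577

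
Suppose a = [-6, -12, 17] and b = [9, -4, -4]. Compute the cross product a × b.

i: (-12)·(-4) - 17·(-4) = 48 - (-68) = 116
j: 17·9 - (-6)·(-4) = 153 - 24 = 129
k: (-6)·(-4) - (-12)·9 = 24 - (-108) = 132
a × b = (116, 129, 132)

(116, 129, 132)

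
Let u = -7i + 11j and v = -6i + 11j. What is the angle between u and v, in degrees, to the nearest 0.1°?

3.9

u · v = (-7)·(-6) + 11·11 = 42 + 121 = 163
|u|² = 49 + 121 = 170,  |u| = √170 ≈ 13.038405
|v|² = 36 + 121 = 157,  |v| = √157 ≈ 12.529964
cos θ = 163 / (13.038405 · 12.529964) ≈ 0.99773
θ = arccos(0.99773) ≈ 3.9°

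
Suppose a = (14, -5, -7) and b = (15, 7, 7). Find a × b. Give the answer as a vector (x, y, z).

i: (-5)·7 - (-7)·7 = -35 - (-49) = 14
j: (-7)·15 - 14·7 = -105 - 98 = -203
k: 14·7 - (-5)·15 = 98 - (-75) = 173
a × b = (14, -203, 173)

(14, -203, 173)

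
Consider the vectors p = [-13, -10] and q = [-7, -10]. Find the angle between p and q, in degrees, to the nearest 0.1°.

p · q = (-13)·(-7) + (-10)·(-10) = 91 + 100 = 191
|p|² = 169 + 100 = 269,  |p| = √269 ≈ 16.401219
|q|² = 49 + 100 = 149,  |q| = √149 ≈ 12.206556
cos θ = 191 / (16.401219 · 12.206556) ≈ 0.95403
θ = arccos(0.95403) ≈ 17.4°

17.4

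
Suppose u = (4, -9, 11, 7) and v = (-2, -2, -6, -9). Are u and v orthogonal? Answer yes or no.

u · v = 4·(-2) + (-9)·(-2) + 11·(-6) + 7·(-9) = -8 + 18 - 66 - 63 = -119
Nonzero, so the vectors are not orthogonal.

no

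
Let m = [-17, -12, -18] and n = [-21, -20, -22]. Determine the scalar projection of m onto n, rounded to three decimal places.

27.280

m · n = (-17)·(-21) + (-12)·(-20) + (-18)·(-22) = 357 + 240 + 396 = 993
|n| = √(441 + 400 + 484) = √1325 ≈ 36.4005
comp_n m = 993 / √1325 ≈ 27.280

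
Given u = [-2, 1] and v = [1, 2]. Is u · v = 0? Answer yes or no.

u · v = (-2)·1 + 1·2 = -2 + 2 = 0
Zero, so the vectors are orthogonal.

yes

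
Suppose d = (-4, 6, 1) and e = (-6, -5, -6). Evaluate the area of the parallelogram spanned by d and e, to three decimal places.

i: 6·(-6) - 1·(-5) = -36 - (-5) = -31
j: 1·(-6) - (-4)·(-6) = -6 - 24 = -30
k: (-4)·(-5) - 6·(-6) = 20 - (-36) = 56
d × e = (-31, -30, 56)
|d × e| = √((-31)² + (-30)² + 56²) = √4997 ≈ 70.6895

70.689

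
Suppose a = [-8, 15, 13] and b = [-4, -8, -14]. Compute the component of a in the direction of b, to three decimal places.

-16.252

a · b = (-8)·(-4) + 15·(-8) + 13·(-14) = 32 - 120 - 182 = -270
|b| = √(16 + 64 + 196) = √276 ≈ 16.6132
comp_b a = -270 / √276 ≈ -16.252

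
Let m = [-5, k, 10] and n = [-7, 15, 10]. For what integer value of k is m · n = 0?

m · n = (-5)·(-7) + k·15 + 10·10 = 135 + 15k
Set equal to 0: 15k = -135, so k = -9.

-9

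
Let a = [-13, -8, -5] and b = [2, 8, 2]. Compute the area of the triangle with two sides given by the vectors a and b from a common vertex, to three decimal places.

46.303

i: (-8)·2 - (-5)·8 = -16 - (-40) = 24
j: (-5)·2 - (-13)·2 = -10 - (-26) = 16
k: (-13)·8 - (-8)·2 = -104 - (-16) = -88
a × b = (24, 16, -88)
|a × b| = √(24² + 16² + (-88)²) = √8576 ≈ 92.6067
area = ½ · 92.6067 ≈ 46.303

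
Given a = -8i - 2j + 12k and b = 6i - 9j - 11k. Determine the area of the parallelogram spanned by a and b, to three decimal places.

155.602

i: (-2)·(-11) - 12·(-9) = 22 - (-108) = 130
j: 12·6 - (-8)·(-11) = 72 - 88 = -16
k: (-8)·(-9) - (-2)·6 = 72 - (-12) = 84
a × b = (130, -16, 84)
|a × b| = √(130² + (-16)² + 84²) = √24212 ≈ 155.6021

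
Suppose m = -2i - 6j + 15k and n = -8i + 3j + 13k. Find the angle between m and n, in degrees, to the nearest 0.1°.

40.3

m · n = (-2)·(-8) + (-6)·3 + 15·13 = 16 - 18 + 195 = 193
|m|² = 4 + 36 + 225 = 265,  |m| = √265 ≈ 16.278821
|n|² = 64 + 9 + 169 = 242,  |n| = √242 ≈ 15.556349
cos θ = 193 / (16.278821 · 15.556349) ≈ 0.76213
θ = arccos(0.76213) ≈ 40.3°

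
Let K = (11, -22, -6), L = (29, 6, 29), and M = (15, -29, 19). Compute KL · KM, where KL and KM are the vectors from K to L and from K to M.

751

KL = L − K = (18, 28, 35)
KM = M − K = (4, -7, 25)
KL · KM = 18·4 + 28·(-7) + 35·25 = 72 - 196 + 875 = 751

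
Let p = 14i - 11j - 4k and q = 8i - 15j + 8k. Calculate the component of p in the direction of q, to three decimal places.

p · q = 14·8 + (-11)·(-15) + (-4)·8 = 112 + 165 - 32 = 245
|q| = √(64 + 225 + 64) = √353 ≈ 18.7883
comp_q p = 245 / √353 ≈ 13.040

13.040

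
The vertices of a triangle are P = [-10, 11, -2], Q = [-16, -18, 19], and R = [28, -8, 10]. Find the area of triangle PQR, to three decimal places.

748.024

PQ = (-6, -29, 21),  PR = (38, -19, 12)
i: (-29)·12 - 21·(-19) = -348 - (-399) = 51
j: 21·38 - (-6)·12 = 798 - (-72) = 870
k: (-6)·(-19) - (-29)·38 = 114 - (-1102) = 1216
PQ × PR = (51, 870, 1216)
|PQ × PR| = √2238157 ≈ 1496.0471
area = ½ · 1496.0471 ≈ 748.024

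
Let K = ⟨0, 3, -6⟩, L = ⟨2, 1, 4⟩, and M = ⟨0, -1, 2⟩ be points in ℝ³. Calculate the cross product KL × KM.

KL = (2, -2, 10)
KM = (0, -4, 8)
i: (-2)·8 - 10·(-4) = -16 - (-40) = 24
j: 10·0 - 2·8 = 0 - 16 = -16
k: 2·(-4) - (-2)·0 = -8 - 0 = -8
KL × KM = (24, -16, -8)

(24, -16, -8)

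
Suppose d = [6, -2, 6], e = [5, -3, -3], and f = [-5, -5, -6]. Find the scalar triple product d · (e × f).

e × f:
i: (-3)·(-6) - (-3)·(-5) = 18 - 15 = 3
j: (-3)·(-5) - 5·(-6) = 15 - (-30) = 45
k: 5·(-5) - (-3)·(-5) = -25 - 15 = -40
e × f = (3, 45, -40)
d · (e × f) = 6·3 + (-2)·45 + 6·(-40) = 18 - 90 - 240 = -312

-312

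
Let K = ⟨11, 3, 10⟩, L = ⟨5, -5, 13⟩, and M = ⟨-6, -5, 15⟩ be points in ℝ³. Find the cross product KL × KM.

KL = (-6, -8, 3)
KM = (-17, -8, 5)
i: (-8)·5 - 3·(-8) = -40 - (-24) = -16
j: 3·(-17) - (-6)·5 = -51 - (-30) = -21
k: (-6)·(-8) - (-8)·(-17) = 48 - 136 = -88
KL × KM = (-16, -21, -88)

(-16, -21, -88)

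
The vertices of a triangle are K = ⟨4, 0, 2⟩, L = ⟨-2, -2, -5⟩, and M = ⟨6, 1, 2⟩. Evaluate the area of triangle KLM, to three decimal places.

KL = (-6, -2, -7),  KM = (2, 1, 0)
i: (-2)·0 - (-7)·1 = 0 - (-7) = 7
j: (-7)·2 - (-6)·0 = -14 - 0 = -14
k: (-6)·1 - (-2)·2 = -6 - (-4) = -2
KL × KM = (7, -14, -2)
|KL × KM| = √249 ≈ 15.7797
area = ½ · 15.7797 ≈ 7.890

7.890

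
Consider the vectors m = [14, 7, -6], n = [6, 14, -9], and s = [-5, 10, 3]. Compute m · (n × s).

n × s:
i: 14·3 - (-9)·10 = 42 - (-90) = 132
j: (-9)·(-5) - 6·3 = 45 - 18 = 27
k: 6·10 - 14·(-5) = 60 - (-70) = 130
n × s = (132, 27, 130)
m · (n × s) = 14·132 + 7·27 + (-6)·130 = 1848 + 189 - 780 = 1257

1257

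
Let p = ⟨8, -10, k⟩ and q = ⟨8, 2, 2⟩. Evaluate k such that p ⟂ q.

-22

p · q = 8·8 + (-10)·2 + k·2 = 44 + 2k
Set equal to 0: 2k = -44, so k = -22.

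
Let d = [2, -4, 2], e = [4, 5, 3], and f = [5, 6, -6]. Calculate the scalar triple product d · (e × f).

-254

e × f:
i: 5·(-6) - 3·6 = -30 - 18 = -48
j: 3·5 - 4·(-6) = 15 - (-24) = 39
k: 4·6 - 5·5 = 24 - 25 = -1
e × f = (-48, 39, -1)
d · (e × f) = 2·(-48) + (-4)·39 + 2·(-1) = -96 - 156 - 2 = -254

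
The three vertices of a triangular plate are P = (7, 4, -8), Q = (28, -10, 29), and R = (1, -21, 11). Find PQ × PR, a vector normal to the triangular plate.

(659, -621, -609)

PQ = (21, -14, 37)
PR = (-6, -25, 19)
i: (-14)·19 - 37·(-25) = -266 - (-925) = 659
j: 37·(-6) - 21·19 = -222 - 399 = -621
k: 21·(-25) - (-14)·(-6) = -525 - 84 = -609
PQ × PR = (659, -621, -609)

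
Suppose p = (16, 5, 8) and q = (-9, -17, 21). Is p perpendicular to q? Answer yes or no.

no

p · q = 16·(-9) + 5·(-17) + 8·21 = -144 - 85 + 168 = -61
Nonzero, so the vectors are not orthogonal.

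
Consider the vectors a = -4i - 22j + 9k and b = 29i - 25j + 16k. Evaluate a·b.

578

a · b = (-4)·29 + (-22)·(-25) + 9·16 = -116 + 550 + 144 = 578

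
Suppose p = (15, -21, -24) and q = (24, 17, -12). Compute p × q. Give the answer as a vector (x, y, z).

i: (-21)·(-12) - (-24)·17 = 252 - (-408) = 660
j: (-24)·24 - 15·(-12) = -576 - (-180) = -396
k: 15·17 - (-21)·24 = 255 - (-504) = 759
p × q = (660, -396, 759)

(660, -396, 759)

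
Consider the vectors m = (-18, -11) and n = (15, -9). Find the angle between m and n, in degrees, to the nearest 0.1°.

m · n = (-18)·15 + (-11)·(-9) = -270 + 99 = -171
|m|² = 324 + 121 = 445,  |m| = √445 ≈ 21.095023
|n|² = 225 + 81 = 306,  |n| = √306 ≈ 17.492856
cos θ = -171 / (21.095023 · 17.492856) ≈ -0.46340
θ = arccos(-0.46340) ≈ 117.6°

117.6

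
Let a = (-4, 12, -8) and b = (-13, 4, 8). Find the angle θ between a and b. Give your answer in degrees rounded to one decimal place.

a · b = (-4)·(-13) + 12·4 + (-8)·8 = 52 + 48 - 64 = 36
|a|² = 16 + 144 + 64 = 224,  |a| = √224 ≈ 14.966630
|b|² = 169 + 16 + 64 = 249,  |b| = √249 ≈ 15.779734
cos θ = 36 / (14.966630 · 15.779734) ≈ 0.15243
θ = arccos(0.15243) ≈ 81.2°

81.2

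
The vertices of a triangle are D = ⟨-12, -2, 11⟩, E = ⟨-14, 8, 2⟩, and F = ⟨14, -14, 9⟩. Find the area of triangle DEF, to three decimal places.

DE = (-2, 10, -9),  DF = (26, -12, -2)
i: 10·(-2) - (-9)·(-12) = -20 - 108 = -128
j: (-9)·26 - (-2)·(-2) = -234 - 4 = -238
k: (-2)·(-12) - 10·26 = 24 - 260 = -236
DE × DF = (-128, -238, -236)
|DE × DF| = √128724 ≈ 358.7813
area = ½ · 358.7813 ≈ 179.391

179.391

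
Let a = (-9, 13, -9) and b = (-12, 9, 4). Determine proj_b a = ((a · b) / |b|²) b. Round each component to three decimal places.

(-9.411, 7.058, 3.137)

a · b = (-9)·(-12) + 13·9 + (-9)·4 = 108 + 117 - 36 = 189
|b|² = 144 + 81 + 16 = 241
proj_b a = (189/241) · (-12, 9, 4) ≈ (-9.411, 7.058, 3.137)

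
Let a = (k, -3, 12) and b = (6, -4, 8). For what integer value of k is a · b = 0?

-18

a · b = k·6 + (-3)·(-4) + 12·8 = 108 + 6k
Set equal to 0: 6k = -108, so k = -18.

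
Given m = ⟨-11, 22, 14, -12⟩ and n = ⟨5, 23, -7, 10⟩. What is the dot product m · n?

233

m · n = (-11)·5 + 22·23 + 14·(-7) + (-12)·10 = -55 + 506 - 98 - 120 = 233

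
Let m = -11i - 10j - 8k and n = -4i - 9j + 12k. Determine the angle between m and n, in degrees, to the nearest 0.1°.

m · n = (-11)·(-4) + (-10)·(-9) + (-8)·12 = 44 + 90 - 96 = 38
|m|² = 121 + 100 + 64 = 285,  |m| = √285 ≈ 16.881943
|n|² = 16 + 81 + 144 = 241,  |n| = √241 ≈ 15.524175
cos θ = 38 / (16.881943 · 15.524175) ≈ 0.14499
θ = arccos(0.14499) ≈ 81.7°

81.7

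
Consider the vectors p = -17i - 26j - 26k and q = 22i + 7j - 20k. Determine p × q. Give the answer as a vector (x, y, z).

(702, -912, 453)

i: (-26)·(-20) - (-26)·7 = 520 - (-182) = 702
j: (-26)·22 - (-17)·(-20) = -572 - 340 = -912
k: (-17)·7 - (-26)·22 = -119 - (-572) = 453
p × q = (702, -912, 453)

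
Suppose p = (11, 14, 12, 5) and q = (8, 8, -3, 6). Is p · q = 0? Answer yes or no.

no

p · q = 11·8 + 14·8 + 12·(-3) + 5·6 = 88 + 112 - 36 + 30 = 194
Nonzero, so the vectors are not orthogonal.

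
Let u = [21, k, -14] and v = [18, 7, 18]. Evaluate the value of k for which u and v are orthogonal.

-18

u · v = 21·18 + k·7 + (-14)·18 = 126 + 7k
Set equal to 0: 7k = -126, so k = -18.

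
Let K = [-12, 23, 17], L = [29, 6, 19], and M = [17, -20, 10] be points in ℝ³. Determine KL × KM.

KL = (41, -17, 2)
KM = (29, -43, -7)
i: (-17)·(-7) - 2·(-43) = 119 - (-86) = 205
j: 2·29 - 41·(-7) = 58 - (-287) = 345
k: 41·(-43) - (-17)·29 = -1763 - (-493) = -1270
KL × KM = (205, 345, -1270)

(205, 345, -1270)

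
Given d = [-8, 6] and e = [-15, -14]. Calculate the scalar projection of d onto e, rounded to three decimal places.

1.755

d · e = (-8)·(-15) + 6·(-14) = 120 - 84 = 36
|e| = √(225 + 196) = √421 ≈ 20.5183
comp_e d = 36 / √421 ≈ 1.755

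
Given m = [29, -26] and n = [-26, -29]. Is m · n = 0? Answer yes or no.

yes

m · n = 29·(-26) + (-26)·(-29) = -754 + 754 = 0
Zero, so the vectors are orthogonal.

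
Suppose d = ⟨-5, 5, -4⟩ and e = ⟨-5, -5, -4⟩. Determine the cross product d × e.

i: 5·(-4) - (-4)·(-5) = -20 - 20 = -40
j: (-4)·(-5) - (-5)·(-4) = 20 - 20 = 0
k: (-5)·(-5) - 5·(-5) = 25 - (-25) = 50
d × e = (-40, 0, 50)

(-40, 0, 50)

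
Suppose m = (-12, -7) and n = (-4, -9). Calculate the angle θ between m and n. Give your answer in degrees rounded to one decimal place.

35.8

m · n = (-12)·(-4) + (-7)·(-9) = 48 + 63 = 111
|m|² = 144 + 49 = 193,  |m| = √193 ≈ 13.892444
|n|² = 16 + 81 = 97,  |n| = √97 ≈ 9.848858
cos θ = 111 / (13.892444 · 9.848858) ≈ 0.81126
θ = arccos(0.81126) ≈ 35.8°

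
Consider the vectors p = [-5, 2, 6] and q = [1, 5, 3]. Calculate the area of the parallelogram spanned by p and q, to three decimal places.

i: 2·3 - 6·5 = 6 - 30 = -24
j: 6·1 - (-5)·3 = 6 - (-15) = 21
k: (-5)·5 - 2·1 = -25 - 2 = -27
p × q = (-24, 21, -27)
|p × q| = √((-24)² + 21² + (-27)²) = √1746 ≈ 41.7852

41.785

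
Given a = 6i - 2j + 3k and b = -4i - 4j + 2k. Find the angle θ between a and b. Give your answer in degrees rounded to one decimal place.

a · b = 6·(-4) + (-2)·(-4) + 3·2 = -24 + 8 + 6 = -10
|a|² = 36 + 4 + 9 = 49,  |a| = √49 ≈ 7.000000
|b|² = 16 + 16 + 4 = 36,  |b| = √36 ≈ 6.000000
cos θ = -10 / (7.000000 · 6.000000) ≈ -0.23810
θ = arccos(-0.23810) ≈ 103.8°

103.8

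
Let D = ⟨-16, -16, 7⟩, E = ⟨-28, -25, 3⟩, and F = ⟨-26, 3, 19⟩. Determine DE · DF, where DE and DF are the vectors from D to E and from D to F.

DE = E − D = (-12, -9, -4)
DF = F − D = (-10, 19, 12)
DE · DF = (-12)·(-10) + (-9)·19 + (-4)·12 = 120 - 171 - 48 = -99

-99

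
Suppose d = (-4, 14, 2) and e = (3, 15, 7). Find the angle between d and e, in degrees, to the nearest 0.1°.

d · e = (-4)·3 + 14·15 + 2·7 = -12 + 210 + 14 = 212
|d|² = 16 + 196 + 4 = 216,  |d| = √216 ≈ 14.696938
|e|² = 9 + 225 + 49 = 283,  |e| = √283 ≈ 16.822604
cos θ = 212 / (14.696938 · 16.822604) ≈ 0.85746
θ = arccos(0.85746) ≈ 31.0°

31.0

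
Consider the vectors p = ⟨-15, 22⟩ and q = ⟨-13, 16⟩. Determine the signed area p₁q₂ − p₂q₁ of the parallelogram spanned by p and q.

(-15)·16 - 22·(-13) = -240 - (-286) = 46

46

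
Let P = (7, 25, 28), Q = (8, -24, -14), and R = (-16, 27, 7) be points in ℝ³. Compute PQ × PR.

PQ = (1, -49, -42)
PR = (-23, 2, -21)
i: (-49)·(-21) - (-42)·2 = 1029 - (-84) = 1113
j: (-42)·(-23) - 1·(-21) = 966 - (-21) = 987
k: 1·2 - (-49)·(-23) = 2 - 1127 = -1125
PQ × PR = (1113, 987, -1125)

(1113, 987, -1125)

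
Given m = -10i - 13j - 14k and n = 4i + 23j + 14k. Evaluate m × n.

(140, 84, -178)

i: (-13)·14 - (-14)·23 = -182 - (-322) = 140
j: (-14)·4 - (-10)·14 = -56 - (-140) = 84
k: (-10)·23 - (-13)·4 = -230 - (-52) = -178
m × n = (140, 84, -178)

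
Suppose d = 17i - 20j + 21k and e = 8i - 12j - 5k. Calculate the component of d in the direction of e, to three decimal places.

d · e = 17·8 + (-20)·(-12) + 21·(-5) = 136 + 240 - 105 = 271
|e| = √(64 + 144 + 25) = √233 ≈ 15.2643
comp_e d = 271 / √233 ≈ 17.754

17.754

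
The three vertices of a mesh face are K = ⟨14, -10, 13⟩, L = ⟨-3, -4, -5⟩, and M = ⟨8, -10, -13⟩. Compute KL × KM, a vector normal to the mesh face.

(-156, -334, 36)

KL = (-17, 6, -18)
KM = (-6, 0, -26)
i: 6·(-26) - (-18)·0 = -156 - 0 = -156
j: (-18)·(-6) - (-17)·(-26) = 108 - 442 = -334
k: (-17)·0 - 6·(-6) = 0 - (-36) = 36
KL × KM = (-156, -334, 36)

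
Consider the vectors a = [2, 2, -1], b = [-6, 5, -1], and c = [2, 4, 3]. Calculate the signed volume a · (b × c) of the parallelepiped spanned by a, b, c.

104

b × c:
i: 5·3 - (-1)·4 = 15 - (-4) = 19
j: (-1)·2 - (-6)·3 = -2 - (-18) = 16
k: (-6)·4 - 5·2 = -24 - 10 = -34
b × c = (19, 16, -34)
a · (b × c) = 2·19 + 2·16 + (-1)·(-34) = 38 + 32 + 34 = 104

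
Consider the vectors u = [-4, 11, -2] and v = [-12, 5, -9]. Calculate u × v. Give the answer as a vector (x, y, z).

(-89, -12, 112)

i: 11·(-9) - (-2)·5 = -99 - (-10) = -89
j: (-2)·(-12) - (-4)·(-9) = 24 - 36 = -12
k: (-4)·5 - 11·(-12) = -20 - (-132) = 112
u × v = (-89, -12, 112)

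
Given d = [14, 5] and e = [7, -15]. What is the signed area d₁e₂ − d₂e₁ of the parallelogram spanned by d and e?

-245

14·(-15) - 5·7 = -210 - 35 = -245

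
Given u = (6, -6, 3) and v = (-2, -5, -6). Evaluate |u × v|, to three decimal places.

72.560

i: (-6)·(-6) - 3·(-5) = 36 - (-15) = 51
j: 3·(-2) - 6·(-6) = -6 - (-36) = 30
k: 6·(-5) - (-6)·(-2) = -30 - 12 = -42
u × v = (51, 30, -42)
|u × v| = √(51² + 30² + (-42)²) = √5265 ≈ 72.5603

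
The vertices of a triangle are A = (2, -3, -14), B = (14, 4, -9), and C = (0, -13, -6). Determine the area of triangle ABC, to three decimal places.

AB = (12, 7, 5),  AC = (-2, -10, 8)
i: 7·8 - 5·(-10) = 56 - (-50) = 106
j: 5·(-2) - 12·8 = -10 - 96 = -106
k: 12·(-10) - 7·(-2) = -120 - (-14) = -106
AB × AC = (106, -106, -106)
|AB × AC| = √33708 ≈ 183.5974
area = ½ · 183.5974 ≈ 91.799

91.799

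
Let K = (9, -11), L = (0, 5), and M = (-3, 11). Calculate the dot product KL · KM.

460

KL = L − K = (-9, 16)
KM = M − K = (-12, 22)
KL · KM = (-9)·(-12) + 16·22 = 108 + 352 = 460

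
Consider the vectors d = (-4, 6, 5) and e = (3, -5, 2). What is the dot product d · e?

d · e = (-4)·3 + 6·(-5) + 5·2 = -12 - 30 + 10 = -32

-32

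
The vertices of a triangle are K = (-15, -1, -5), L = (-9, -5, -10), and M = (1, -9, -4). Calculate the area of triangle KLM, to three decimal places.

48.959

KL = (6, -4, -5),  KM = (16, -8, 1)
i: (-4)·1 - (-5)·(-8) = -4 - 40 = -44
j: (-5)·16 - 6·1 = -80 - 6 = -86
k: 6·(-8) - (-4)·16 = -48 - (-64) = 16
KL × KM = (-44, -86, 16)
|KL × KM| = √9588 ≈ 97.9183
area = ½ · 97.9183 ≈ 48.959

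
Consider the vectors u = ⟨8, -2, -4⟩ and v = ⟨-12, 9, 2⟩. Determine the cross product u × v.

i: (-2)·2 - (-4)·9 = -4 - (-36) = 32
j: (-4)·(-12) - 8·2 = 48 - 16 = 32
k: 8·9 - (-2)·(-12) = 72 - 24 = 48
u × v = (32, 32, 48)

(32, 32, 48)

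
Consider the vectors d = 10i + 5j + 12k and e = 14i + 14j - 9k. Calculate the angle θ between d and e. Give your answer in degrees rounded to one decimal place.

73.4

d · e = 10·14 + 5·14 + 12·(-9) = 140 + 70 - 108 = 102
|d|² = 100 + 25 + 144 = 269,  |d| = √269 ≈ 16.401219
|e|² = 196 + 196 + 81 = 473,  |e| = √473 ≈ 21.748563
cos θ = 102 / (16.401219 · 21.748563) ≈ 0.28595
θ = arccos(0.28595) ≈ 73.4°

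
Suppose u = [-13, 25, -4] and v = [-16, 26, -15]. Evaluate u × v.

i: 25·(-15) - (-4)·26 = -375 - (-104) = -271
j: (-4)·(-16) - (-13)·(-15) = 64 - 195 = -131
k: (-13)·26 - 25·(-16) = -338 - (-400) = 62
u × v = (-271, -131, 62)

(-271, -131, 62)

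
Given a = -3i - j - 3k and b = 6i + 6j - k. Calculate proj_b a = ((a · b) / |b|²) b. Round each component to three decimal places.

a · b = (-3)·6 + (-1)·6 + (-3)·(-1) = -18 - 6 + 3 = -21
|b|² = 36 + 36 + 1 = 73
proj_b a = (-21/73) · (6, 6, -1) ≈ (-1.726, -1.726, 0.288)

(-1.726, -1.726, 0.288)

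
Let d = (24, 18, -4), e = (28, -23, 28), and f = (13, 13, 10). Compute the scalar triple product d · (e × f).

-15396

e × f:
i: (-23)·10 - 28·13 = -230 - 364 = -594
j: 28·13 - 28·10 = 364 - 280 = 84
k: 28·13 - (-23)·13 = 364 - (-299) = 663
e × f = (-594, 84, 663)
d · (e × f) = 24·(-594) + 18·84 + (-4)·663 = -14256 + 1512 - 2652 = -15396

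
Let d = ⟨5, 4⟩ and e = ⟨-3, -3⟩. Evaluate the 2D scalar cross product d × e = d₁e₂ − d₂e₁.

-3

5·(-3) - 4·(-3) = -15 - (-12) = -3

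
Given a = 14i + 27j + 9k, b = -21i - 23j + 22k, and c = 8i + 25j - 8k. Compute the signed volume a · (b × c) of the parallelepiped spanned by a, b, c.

b × c:
i: (-23)·(-8) - 22·25 = 184 - 550 = -366
j: 22·8 - (-21)·(-8) = 176 - 168 = 8
k: (-21)·25 - (-23)·8 = -525 - (-184) = -341
b × c = (-366, 8, -341)
a · (b × c) = 14·(-366) + 27·8 + 9·(-341) = -5124 + 216 - 3069 = -7977

-7977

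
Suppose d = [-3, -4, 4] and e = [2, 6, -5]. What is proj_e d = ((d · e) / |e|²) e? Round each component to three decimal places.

(-1.538, -4.615, 3.846)

d · e = (-3)·2 + (-4)·6 + 4·(-5) = -6 - 24 - 20 = -50
|e|² = 4 + 36 + 25 = 65
proj_e d = (-50/65) · (2, 6, -5) ≈ (-1.538, -4.615, 3.846)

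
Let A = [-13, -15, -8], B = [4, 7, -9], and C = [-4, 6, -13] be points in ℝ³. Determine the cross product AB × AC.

(-89, 76, 159)

AB = (17, 22, -1)
AC = (9, 21, -5)
i: 22·(-5) - (-1)·21 = -110 - (-21) = -89
j: (-1)·9 - 17·(-5) = -9 - (-85) = 76
k: 17·21 - 22·9 = 357 - 198 = 159
AB × AC = (-89, 76, 159)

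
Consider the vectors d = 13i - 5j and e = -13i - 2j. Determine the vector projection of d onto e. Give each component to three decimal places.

(11.948, 1.838)

d · e = 13·(-13) + (-5)·(-2) = -169 + 10 = -159
|e|² = 169 + 4 = 173
proj_e d = (-159/173) · (-13, -2) ≈ (11.948, 1.838)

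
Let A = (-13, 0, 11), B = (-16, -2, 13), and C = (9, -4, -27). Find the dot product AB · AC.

AB = B − A = (-3, -2, 2)
AC = C − A = (22, -4, -38)
AB · AC = (-3)·22 + (-2)·(-4) + 2·(-38) = -66 + 8 - 76 = -134

-134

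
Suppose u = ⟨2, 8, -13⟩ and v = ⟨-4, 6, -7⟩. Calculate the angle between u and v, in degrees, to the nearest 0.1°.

32.1

u · v = 2·(-4) + 8·6 + (-13)·(-7) = -8 + 48 + 91 = 131
|u|² = 4 + 64 + 169 = 237,  |u| = √237 ≈ 15.394804
|v|² = 16 + 36 + 49 = 101,  |v| = √101 ≈ 10.049876
cos θ = 131 / (15.394804 · 10.049876) ≈ 0.84671
θ = arccos(0.84671) ≈ 32.1°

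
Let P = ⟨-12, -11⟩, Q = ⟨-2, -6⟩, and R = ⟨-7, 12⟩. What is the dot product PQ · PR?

PQ = Q − P = (10, 5)
PR = R − P = (5, 23)
PQ · PR = 10·5 + 5·23 = 50 + 115 = 165

165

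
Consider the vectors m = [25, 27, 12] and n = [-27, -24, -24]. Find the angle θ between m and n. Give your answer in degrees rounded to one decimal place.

m · n = 25·(-27) + 27·(-24) + 12·(-24) = -675 - 648 - 288 = -1611
|m|² = 625 + 729 + 144 = 1498,  |m| = √1498 ≈ 38.704005
|n|² = 729 + 576 + 576 = 1881,  |n| = √1881 ≈ 43.370497
cos θ = -1611 / (38.704005 · 43.370497) ≈ -0.95972
θ = arccos(-0.95972) ≈ 163.7°

163.7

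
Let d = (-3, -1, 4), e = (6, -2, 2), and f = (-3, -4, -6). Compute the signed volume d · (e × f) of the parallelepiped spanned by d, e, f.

-210

e × f:
i: (-2)·(-6) - 2·(-4) = 12 - (-8) = 20
j: 2·(-3) - 6·(-6) = -6 - (-36) = 30
k: 6·(-4) - (-2)·(-3) = -24 - 6 = -30
e × f = (20, 30, -30)
d · (e × f) = (-3)·20 + (-1)·30 + 4·(-30) = -60 - 30 - 120 = -210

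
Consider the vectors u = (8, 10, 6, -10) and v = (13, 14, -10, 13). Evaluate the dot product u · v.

u · v = 8·13 + 10·14 + 6·(-10) + (-10)·13 = 104 + 140 - 60 - 130 = 54

54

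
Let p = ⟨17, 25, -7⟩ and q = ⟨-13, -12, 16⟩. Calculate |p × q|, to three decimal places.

i: 25·16 - (-7)·(-12) = 400 - 84 = 316
j: (-7)·(-13) - 17·16 = 91 - 272 = -181
k: 17·(-12) - 25·(-13) = -204 - (-325) = 121
p × q = (316, -181, 121)
|p × q| = √(316² + (-181)² + 121²) = √147258 ≈ 383.7421

383.742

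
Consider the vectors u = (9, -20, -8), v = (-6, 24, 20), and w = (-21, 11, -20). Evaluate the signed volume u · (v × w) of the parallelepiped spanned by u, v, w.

v × w:
i: 24·(-20) - 20·11 = -480 - 220 = -700
j: 20·(-21) - (-6)·(-20) = -420 - 120 = -540
k: (-6)·11 - 24·(-21) = -66 - (-504) = 438
v × w = (-700, -540, 438)
u · (v × w) = 9·(-700) + (-20)·(-540) + (-8)·438 = -6300 + 10800 - 3504 = 996

996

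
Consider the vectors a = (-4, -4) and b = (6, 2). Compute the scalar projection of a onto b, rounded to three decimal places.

a · b = (-4)·6 + (-4)·2 = -24 - 8 = -32
|b| = √(36 + 4) = √40 ≈ 6.3246
comp_b a = -32 / √40 ≈ -5.060

-5.060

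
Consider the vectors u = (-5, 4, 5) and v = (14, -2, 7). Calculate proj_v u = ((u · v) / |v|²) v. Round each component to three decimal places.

u · v = (-5)·14 + 4·(-2) + 5·7 = -70 - 8 + 35 = -43
|v|² = 196 + 4 + 49 = 249
proj_v u = (-43/249) · (14, -2, 7) ≈ (-2.418, 0.345, -1.209)

(-2.418, 0.345, -1.209)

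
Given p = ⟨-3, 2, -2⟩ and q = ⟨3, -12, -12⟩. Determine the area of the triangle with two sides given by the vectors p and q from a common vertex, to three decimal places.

i: 2·(-12) - (-2)·(-12) = -24 - 24 = -48
j: (-2)·3 - (-3)·(-12) = -6 - 36 = -42
k: (-3)·(-12) - 2·3 = 36 - 6 = 30
p × q = (-48, -42, 30)
|p × q| = √((-48)² + (-42)² + 30²) = √4968 ≈ 70.4840
area = ½ · 70.4840 ≈ 35.242

35.242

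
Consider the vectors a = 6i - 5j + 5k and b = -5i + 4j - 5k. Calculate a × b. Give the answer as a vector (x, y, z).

i: (-5)·(-5) - 5·4 = 25 - 20 = 5
j: 5·(-5) - 6·(-5) = -25 - (-30) = 5
k: 6·4 - (-5)·(-5) = 24 - 25 = -1
a × b = (5, 5, -1)

(5, 5, -1)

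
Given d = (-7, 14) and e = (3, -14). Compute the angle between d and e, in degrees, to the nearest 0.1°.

165.5

d · e = (-7)·3 + 14·(-14) = -21 - 196 = -217
|d|² = 49 + 196 = 245,  |d| = √245 ≈ 15.652476
|e|² = 9 + 196 = 205,  |e| = √205 ≈ 14.317821
cos θ = -217 / (15.652476 · 14.317821) ≈ -0.96828
θ = arccos(-0.96828) ≈ 165.5°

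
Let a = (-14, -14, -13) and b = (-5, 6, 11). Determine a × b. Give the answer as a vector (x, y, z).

(-76, 219, -154)

i: (-14)·11 - (-13)·6 = -154 - (-78) = -76
j: (-13)·(-5) - (-14)·11 = 65 - (-154) = 219
k: (-14)·6 - (-14)·(-5) = -84 - 70 = -154
a × b = (-76, 219, -154)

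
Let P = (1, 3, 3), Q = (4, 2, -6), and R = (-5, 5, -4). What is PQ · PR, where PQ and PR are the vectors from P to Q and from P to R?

PQ = Q − P = (3, -1, -9)
PR = R − P = (-6, 2, -7)
PQ · PR = 3·(-6) + (-1)·2 + (-9)·(-7) = -18 - 2 + 63 = 43

43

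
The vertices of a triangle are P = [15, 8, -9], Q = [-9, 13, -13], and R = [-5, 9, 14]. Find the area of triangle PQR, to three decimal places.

323.790

PQ = (-24, 5, -4),  PR = (-20, 1, 23)
i: 5·23 - (-4)·1 = 115 - (-4) = 119
j: (-4)·(-20) - (-24)·23 = 80 - (-552) = 632
k: (-24)·1 - 5·(-20) = -24 - (-100) = 76
PQ × PR = (119, 632, 76)
|PQ × PR| = √419361 ≈ 647.5809
area = ½ · 647.5809 ≈ 323.790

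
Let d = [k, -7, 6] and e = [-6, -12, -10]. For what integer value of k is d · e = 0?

d · e = k·(-6) + (-7)·(-12) + 6·(-10) = 24 - 6k
Set equal to 0: -6k = -24, so k = 4.

4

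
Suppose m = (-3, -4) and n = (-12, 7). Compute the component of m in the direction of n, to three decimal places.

m · n = (-3)·(-12) + (-4)·7 = 36 - 28 = 8
|n| = √(144 + 49) = √193 ≈ 13.8924
comp_n m = 8 / √193 ≈ 0.576

0.576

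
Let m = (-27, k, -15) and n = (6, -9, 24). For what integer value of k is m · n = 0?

m · n = (-27)·6 + k·(-9) + (-15)·24 = -522 - 9k
Set equal to 0: -9k = 522, so k = -58.

-58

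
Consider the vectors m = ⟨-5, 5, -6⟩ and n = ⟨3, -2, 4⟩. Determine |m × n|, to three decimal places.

9.644

i: 5·4 - (-6)·(-2) = 20 - 12 = 8
j: (-6)·3 - (-5)·4 = -18 - (-20) = 2
k: (-5)·(-2) - 5·3 = 10 - 15 = -5
m × n = (8, 2, -5)
|m × n| = √(8² + 2² + (-5)²) = √93 ≈ 9.6437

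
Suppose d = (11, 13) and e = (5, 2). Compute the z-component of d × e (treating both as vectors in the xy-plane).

11·2 - 13·5 = 22 - 65 = -43

-43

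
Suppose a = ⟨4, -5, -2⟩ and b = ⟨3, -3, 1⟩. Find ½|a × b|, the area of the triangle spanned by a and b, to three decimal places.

i: (-5)·1 - (-2)·(-3) = -5 - 6 = -11
j: (-2)·3 - 4·1 = -6 - 4 = -10
k: 4·(-3) - (-5)·3 = -12 - (-15) = 3
a × b = (-11, -10, 3)
|a × b| = √((-11)² + (-10)² + 3²) = √230 ≈ 15.1658
area = ½ · 15.1658 ≈ 7.583

7.583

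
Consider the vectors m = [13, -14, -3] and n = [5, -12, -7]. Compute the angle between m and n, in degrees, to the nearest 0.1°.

m · n = 13·5 + (-14)·(-12) + (-3)·(-7) = 65 + 168 + 21 = 254
|m|² = 169 + 196 + 9 = 374,  |m| = √374 ≈ 19.339080
|n|² = 25 + 144 + 49 = 218,  |n| = √218 ≈ 14.764823
cos θ = 254 / (19.339080 · 14.764823) ≈ 0.88955
θ = arccos(0.88955) ≈ 27.2°

27.2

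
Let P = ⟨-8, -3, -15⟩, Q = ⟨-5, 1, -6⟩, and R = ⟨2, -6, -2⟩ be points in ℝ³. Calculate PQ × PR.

PQ = (3, 4, 9)
PR = (10, -3, 13)
i: 4·13 - 9·(-3) = 52 - (-27) = 79
j: 9·10 - 3·13 = 90 - 39 = 51
k: 3·(-3) - 4·10 = -9 - 40 = -49
PQ × PR = (79, 51, -49)

(79, 51, -49)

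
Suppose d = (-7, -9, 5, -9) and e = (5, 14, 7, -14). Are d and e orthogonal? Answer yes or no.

d · e = (-7)·5 + (-9)·14 + 5·7 + (-9)·(-14) = -35 - 126 + 35 + 126 = 0
Zero, so the vectors are orthogonal.

yes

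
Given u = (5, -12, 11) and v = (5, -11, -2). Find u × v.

i: (-12)·(-2) - 11·(-11) = 24 - (-121) = 145
j: 11·5 - 5·(-2) = 55 - (-10) = 65
k: 5·(-11) - (-12)·5 = -55 - (-60) = 5
u × v = (145, 65, 5)

(145, 65, 5)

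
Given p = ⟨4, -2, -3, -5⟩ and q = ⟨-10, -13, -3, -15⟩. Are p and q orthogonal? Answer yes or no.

p · q = 4·(-10) + (-2)·(-13) + (-3)·(-3) + (-5)·(-15) = -40 + 26 + 9 + 75 = 70
Nonzero, so the vectors are not orthogonal.

no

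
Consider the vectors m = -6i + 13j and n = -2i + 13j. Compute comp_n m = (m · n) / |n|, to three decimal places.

13.761

m · n = (-6)·(-2) + 13·13 = 12 + 169 = 181
|n| = √(4 + 169) = √173 ≈ 13.1529
comp_n m = 181 / √173 ≈ 13.761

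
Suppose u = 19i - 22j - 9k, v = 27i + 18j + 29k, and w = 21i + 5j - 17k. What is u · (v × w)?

v × w:
i: 18·(-17) - 29·5 = -306 - 145 = -451
j: 29·21 - 27·(-17) = 609 - (-459) = 1068
k: 27·5 - 18·21 = 135 - 378 = -243
v × w = (-451, 1068, -243)
u · (v × w) = 19·(-451) + (-22)·1068 + (-9)·(-243) = -8569 - 23496 + 2187 = -29878

-29878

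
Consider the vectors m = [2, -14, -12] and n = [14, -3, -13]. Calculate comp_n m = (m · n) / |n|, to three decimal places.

11.686

m · n = 2·14 + (-14)·(-3) + (-12)·(-13) = 28 + 42 + 156 = 226
|n| = √(196 + 9 + 169) = √374 ≈ 19.3391
comp_n m = 226 / √374 ≈ 11.686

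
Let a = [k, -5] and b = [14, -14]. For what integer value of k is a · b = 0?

a · b = k·14 + (-5)·(-14) = 70 + 14k
Set equal to 0: 14k = -70, so k = -5.

-5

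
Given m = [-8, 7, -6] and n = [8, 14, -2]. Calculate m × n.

i: 7·(-2) - (-6)·14 = -14 - (-84) = 70
j: (-6)·8 - (-8)·(-2) = -48 - 16 = -64
k: (-8)·14 - 7·8 = -112 - 56 = -168
m × n = (70, -64, -168)

(70, -64, -168)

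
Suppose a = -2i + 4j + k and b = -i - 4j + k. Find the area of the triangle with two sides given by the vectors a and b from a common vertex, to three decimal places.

i: 4·1 - 1·(-4) = 4 - (-4) = 8
j: 1·(-1) - (-2)·1 = -1 - (-2) = 1
k: (-2)·(-4) - 4·(-1) = 8 - (-4) = 12
a × b = (8, 1, 12)
|a × b| = √(8² + 1² + 12²) = √209 ≈ 14.4568
area = ½ · 14.4568 ≈ 7.228

7.228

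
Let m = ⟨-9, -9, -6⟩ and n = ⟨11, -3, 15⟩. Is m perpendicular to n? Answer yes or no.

m · n = (-9)·11 + (-9)·(-3) + (-6)·15 = -99 + 27 - 90 = -162
Nonzero, so the vectors are not orthogonal.

no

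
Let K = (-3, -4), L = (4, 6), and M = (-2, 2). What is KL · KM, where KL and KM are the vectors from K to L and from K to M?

67

KL = L − K = (7, 10)
KM = M − K = (1, 6)
KL · KM = 7·1 + 10·6 = 7 + 60 = 67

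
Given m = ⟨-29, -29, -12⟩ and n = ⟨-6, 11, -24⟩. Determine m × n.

i: (-29)·(-24) - (-12)·11 = 696 - (-132) = 828
j: (-12)·(-6) - (-29)·(-24) = 72 - 696 = -624
k: (-29)·11 - (-29)·(-6) = -319 - 174 = -493
m × n = (828, -624, -493)

(828, -624, -493)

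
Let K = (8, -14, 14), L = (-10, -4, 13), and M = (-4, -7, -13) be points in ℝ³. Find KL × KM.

KL = (-18, 10, -1)
KM = (-12, 7, -27)
i: 10·(-27) - (-1)·7 = -270 - (-7) = -263
j: (-1)·(-12) - (-18)·(-27) = 12 - 486 = -474
k: (-18)·7 - 10·(-12) = -126 - (-120) = -6
KL × KM = (-263, -474, -6)

(-263, -474, -6)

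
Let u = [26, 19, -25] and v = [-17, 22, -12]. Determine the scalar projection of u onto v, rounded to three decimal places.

u · v = 26·(-17) + 19·22 + (-25)·(-12) = -442 + 418 + 300 = 276
|v| = √(289 + 484 + 144) = √917 ≈ 30.2820
comp_v u = 276 / √917 ≈ 9.114

9.114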